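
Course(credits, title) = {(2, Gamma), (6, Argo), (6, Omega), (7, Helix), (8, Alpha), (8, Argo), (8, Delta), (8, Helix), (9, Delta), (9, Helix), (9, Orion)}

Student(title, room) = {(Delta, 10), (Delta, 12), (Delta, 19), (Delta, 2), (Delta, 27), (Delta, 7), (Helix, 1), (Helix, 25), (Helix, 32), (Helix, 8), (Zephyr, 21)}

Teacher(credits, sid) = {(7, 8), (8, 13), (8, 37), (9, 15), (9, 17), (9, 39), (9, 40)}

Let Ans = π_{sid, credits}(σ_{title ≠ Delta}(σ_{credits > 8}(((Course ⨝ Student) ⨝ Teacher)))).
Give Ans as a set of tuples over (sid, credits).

Natural join on title: {(7, Helix, 1), (7, Helix, 25), (7, Helix, 32), (7, Helix, 8), (8, Delta, 10), (8, Delta, 12), (8, Delta, 19), (8, Delta, 2), (8, Delta, 27), (8, Delta, 7), (8, Helix, 1), (8, Helix, 25), (8, Helix, 32), (8, Helix, 8), (9, Delta, 10), (9, Delta, 12), (9, Delta, 19), (9, Delta, 2), (9, Delta, 27), (9, Delta, 7), (9, Helix, 1), (9, Helix, 25), (9, Helix, 32), (9, Helix, 8)}
Natural join on credits: {(7, Helix, 1, 8), (7, Helix, 25, 8), (7, Helix, 32, 8), (7, Helix, 8, 8), (8, Delta, 10, 13), (8, Delta, 10, 37), (8, Delta, 12, 13), (8, Delta, 12, 37), (8, Delta, 19, 13), (8, Delta, 19, 37), (8, Delta, 2, 13), (8, Delta, 2, 37), (8, Delta, 27, 13), (8, Delta, 27, 37), (8, Delta, 7, 13), (8, Delta, 7, 37), (8, Helix, 1, 13), (8, Helix, 1, 37), (8, Helix, 25, 13), (8, Helix, 25, 37), (8, Helix, 32, 13), (8, Helix, 32, 37), (8, Helix, 8, 13), (8, Helix, 8, 37), (9, Delta, 10, 15), (9, Delta, 10, 17), (9, Delta, 10, 39), (9, Delta, 10, 40), (9, Delta, 12, 15), (9, Delta, 12, 17), (9, Delta, 12, 39), (9, Delta, 12, 40), (9, Delta, 19, 15), (9, Delta, 19, 17), (9, Delta, 19, 39), (9, Delta, 19, 40), (9, Delta, 2, 15), (9, Delta, 2, 17), (9, Delta, 2, 39), (9, Delta, 2, 40), (9, Delta, 27, 15), (9, Delta, 27, 17), (9, Delta, 27, 39), (9, Delta, 27, 40), (9, Delta, 7, 15), (9, Delta, 7, 17), (9, Delta, 7, 39), (9, Delta, 7, 40), (9, Helix, 1, 15), (9, Helix, 1, 17), (9, Helix, 1, 39), (9, Helix, 1, 40), (9, Helix, 25, 15), (9, Helix, 25, 17), (9, Helix, 25, 39), (9, Helix, 25, 40), (9, Helix, 32, 15), (9, Helix, 32, 17), (9, Helix, 32, 39), (9, Helix, 32, 40), (9, Helix, 8, 15), (9, Helix, 8, 17), (9, Helix, 8, 39), (9, Helix, 8, 40)}
Apply σ_{credits > 8}; surviving tuples: {(9, Delta, 10, 15), (9, Delta, 10, 17), (9, Delta, 10, 39), (9, Delta, 10, 40), (9, Delta, 12, 15), (9, Delta, 12, 17), (9, Delta, 12, 39), (9, Delta, 12, 40), (9, Delta, 19, 15), (9, Delta, 19, 17), (9, Delta, 19, 39), (9, Delta, 19, 40), (9, Delta, 2, 15), (9, Delta, 2, 17), (9, Delta, 2, 39), (9, Delta, 2, 40), (9, Delta, 27, 15), (9, Delta, 27, 17), (9, Delta, 27, 39), (9, Delta, 27, 40), (9, Delta, 7, 15), (9, Delta, 7, 17), (9, Delta, 7, 39), (9, Delta, 7, 40), (9, Helix, 1, 15), (9, Helix, 1, 17), (9, Helix, 1, 39), (9, Helix, 1, 40), (9, Helix, 25, 15), (9, Helix, 25, 17), (9, Helix, 25, 39), (9, Helix, 25, 40), (9, Helix, 32, 15), (9, Helix, 32, 17), (9, Helix, 32, 39), (9, Helix, 32, 40), (9, Helix, 8, 15), (9, Helix, 8, 17), (9, Helix, 8, 39), (9, Helix, 8, 40)}
Apply σ_{title ≠ Delta}; surviving tuples: {(9, Helix, 1, 15), (9, Helix, 1, 17), (9, Helix, 1, 39), (9, Helix, 1, 40), (9, Helix, 25, 15), (9, Helix, 25, 17), (9, Helix, 25, 39), (9, Helix, 25, 40), (9, Helix, 32, 15), (9, Helix, 32, 17), (9, Helix, 32, 39), (9, Helix, 32, 40), (9, Helix, 8, 15), (9, Helix, 8, 17), (9, Helix, 8, 39), (9, Helix, 8, 40)}
π[sid, credits]: project onto (sid, credits) (12 duplicate(s) eliminated) → {(15, 9), (17, 9), (39, 9), (40, 9)}

{(15, 9), (17, 9), (39, 9), (40, 9)}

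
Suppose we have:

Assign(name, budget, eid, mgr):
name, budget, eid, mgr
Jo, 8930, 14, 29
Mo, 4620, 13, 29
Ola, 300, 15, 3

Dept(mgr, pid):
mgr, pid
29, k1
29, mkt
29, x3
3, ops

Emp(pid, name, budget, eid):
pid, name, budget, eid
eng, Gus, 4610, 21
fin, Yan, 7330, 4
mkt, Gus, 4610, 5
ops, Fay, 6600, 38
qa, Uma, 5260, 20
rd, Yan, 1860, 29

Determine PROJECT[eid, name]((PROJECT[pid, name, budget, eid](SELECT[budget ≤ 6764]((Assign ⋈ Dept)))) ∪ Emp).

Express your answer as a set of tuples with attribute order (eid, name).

{(13, Mo), (15, Ola), (20, Uma), (21, Gus), (29, Yan), (38, Fay), (4, Yan), (5, Gus)}

Assign ⋈ Dept (natural join on mgr): {(Jo, 8930, 14, 29, k1), (Jo, 8930, 14, 29, mkt), (Jo, 8930, 14, 29, x3), (Mo, 4620, 13, 29, k1), (Mo, 4620, 13, 29, mkt), (Mo, 4620, 13, 29, x3), (Ola, 300, 15, 3, ops)}
Apply σ_{budget ≤ 6764}; surviving tuples: {(Mo, 4620, 13, 29, k1), (Mo, 4620, 13, 29, mkt), (Mo, 4620, 13, 29, x3), (Ola, 300, 15, 3, ops)}
Keep only column(s) pid, name, budget, eid: {(k1, Mo, 4620, 13), (mkt, Mo, 4620, 13), (ops, Ola, 300, 15), (x3, Mo, 4620, 13)}
Set union of the two operands is {(eng, Gus, 4610, 21), (fin, Yan, 7330, 4), (k1, Mo, 4620, 13), (mkt, Gus, 4610, 5), (mkt, Mo, 4620, 13), (ops, Fay, 6600, 38), (ops, Ola, 300, 15), (qa, Uma, 5260, 20), (rd, Yan, 1860, 29), (x3, Mo, 4620, 13)}.
Keep only column(s) eid, name (2 duplicate(s) eliminated): {(13, Mo), (15, Ola), (20, Uma), (21, Gus), (29, Yan), (38, Fay), (4, Yan), (5, Gus)}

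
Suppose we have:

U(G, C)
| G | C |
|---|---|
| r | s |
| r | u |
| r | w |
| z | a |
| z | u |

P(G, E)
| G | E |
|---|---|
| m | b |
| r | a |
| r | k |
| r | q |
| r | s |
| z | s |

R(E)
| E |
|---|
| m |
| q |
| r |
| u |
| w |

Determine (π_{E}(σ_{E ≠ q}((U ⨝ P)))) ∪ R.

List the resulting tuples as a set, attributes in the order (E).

Natural join on G: {(r, s, a), (r, s, k), (r, s, q), (r, s, s), (r, u, a), (r, u, k), (r, u, q), (r, u, s), (r, w, a), (r, w, k), (r, w, q), (r, w, s), (z, a, s), (z, u, s)}
σ[E ≠ q]: keep tuples satisfying E ≠ q → {(r, s, a), (r, s, k), (r, s, s), (r, u, a), (r, u, k), (r, u, s), (r, w, a), (r, w, k), (r, w, s), (z, a, s), (z, u, s)}
Keep only column(s) E (8 duplicate(s) eliminated): {a, k, s}
Union: {a, k, s} with {m, q, r, u, w} → {a, k, m, q, r, s, u, w}

{a, k, m, q, r, s, u, w}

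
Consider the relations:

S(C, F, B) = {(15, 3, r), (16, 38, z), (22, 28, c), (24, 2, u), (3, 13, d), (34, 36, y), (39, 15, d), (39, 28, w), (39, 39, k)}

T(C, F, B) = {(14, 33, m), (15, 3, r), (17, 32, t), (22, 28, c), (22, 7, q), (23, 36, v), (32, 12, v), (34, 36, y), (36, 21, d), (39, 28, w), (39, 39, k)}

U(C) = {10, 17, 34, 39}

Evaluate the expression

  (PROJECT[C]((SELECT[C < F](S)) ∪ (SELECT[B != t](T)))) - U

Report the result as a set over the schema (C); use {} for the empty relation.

{14, 15, 16, 22, 23, 3, 32, 36}

Apply σ_{C < F}; surviving tuples: {(16, 38, z), (22, 28, c), (3, 13, d), (34, 36, y)}
Apply σ_{B != t}; surviving tuples: {(14, 33, m), (15, 3, r), (22, 28, c), (22, 7, q), (23, 36, v), (32, 12, v), (34, 36, y), (36, 21, d), (39, 28, w), (39, 39, k)}
Taking the union: {(14, 33, m), (15, 3, r), (16, 38, z), (22, 28, c), (22, 7, q), (23, 36, v), (3, 13, d), (32, 12, v), (34, 36, y), (36, 21, d), (39, 28, w), (39, 39, k)}
π_{C} gives {14, 15, 16, 22, 23, 3, 32, 34, 36, 39} (2 duplicate(s) eliminated).
Taking the difference: {14, 15, 16, 22, 23, 3, 32, 36}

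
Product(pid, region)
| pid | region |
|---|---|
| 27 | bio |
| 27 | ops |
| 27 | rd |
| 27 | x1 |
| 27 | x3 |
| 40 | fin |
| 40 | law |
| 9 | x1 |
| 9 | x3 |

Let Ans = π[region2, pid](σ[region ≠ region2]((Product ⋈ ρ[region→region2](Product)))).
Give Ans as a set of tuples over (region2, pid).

{(bio, 27), (fin, 40), (law, 40), (ops, 27), (rd, 27), (x1, 27), (x1, 9), (x3, 27), (x3, 9)}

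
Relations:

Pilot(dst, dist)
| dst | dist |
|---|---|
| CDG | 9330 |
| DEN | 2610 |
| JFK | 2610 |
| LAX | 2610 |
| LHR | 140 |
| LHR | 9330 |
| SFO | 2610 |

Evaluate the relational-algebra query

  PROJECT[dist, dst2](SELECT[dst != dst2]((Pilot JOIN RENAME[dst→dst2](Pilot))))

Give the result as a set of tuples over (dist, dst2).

{(2610, DEN), (2610, JFK), (2610, LAX), (2610, SFO), (9330, CDG), (9330, LHR)}

ρ[dst→dst2]: schema becomes (dst2, dist); tuples unchanged.
Natural join on dist: {(CDG, 9330, CDG), (CDG, 9330, LHR), (DEN, 2610, DEN), (DEN, 2610, JFK), (DEN, 2610, LAX), (DEN, 2610, SFO), (JFK, 2610, DEN), (JFK, 2610, JFK), (JFK, 2610, LAX), (JFK, 2610, SFO), (LAX, 2610, DEN), (LAX, 2610, JFK), (LAX, 2610, LAX), (LAX, 2610, SFO), (LHR, 140, LHR), (LHR, 9330, CDG), (LHR, 9330, LHR), (SFO, 2610, DEN), (SFO, 2610, JFK), (SFO, 2610, LAX), (SFO, 2610, SFO)}
Apply σ_{dst != dst2}; surviving tuples: {(CDG, 9330, LHR), (DEN, 2610, JFK), (DEN, 2610, LAX), (DEN, 2610, SFO), (JFK, 2610, DEN), (JFK, 2610, LAX), (JFK, 2610, SFO), (LAX, 2610, DEN), (LAX, 2610, JFK), (LAX, 2610, SFO), (LHR, 9330, CDG), (SFO, 2610, DEN), (SFO, 2610, JFK), (SFO, 2610, LAX)}
π[dist, dst2]: project onto (dist, dst2) (8 duplicate(s) eliminated) → {(2610, DEN), (2610, JFK), (2610, LAX), (2610, SFO), (9330, CDG), (9330, LHR)}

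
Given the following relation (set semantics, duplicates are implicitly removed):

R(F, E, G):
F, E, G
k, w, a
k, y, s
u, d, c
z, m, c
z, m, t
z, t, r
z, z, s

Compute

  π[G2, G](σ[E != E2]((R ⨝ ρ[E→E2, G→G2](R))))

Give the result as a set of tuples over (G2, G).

ρ[E→E2, G→G2]: schema becomes (F, E2, G2); tuples unchanged.
Joining R and ρ[E→E2, G→G2](R) on F yields {(k, w, a, w, a), (k, w, a, y, s), (k, y, s, w, a), (k, y, s, y, s), (u, d, c, d, c), (z, m, c, m, c), (z, m, c, m, t), (z, m, c, t, r), (z, m, c, z, s), (z, m, t, m, c), (z, m, t, m, t), (z, m, t, t, r), (z, m, t, z, s), (z, t, r, m, c), (z, t, r, m, t), (z, t, r, t, r), (z, t, r, z, s), (z, z, s, m, c), (z, z, s, m, t), (z, z, s, t, r), (z, z, s, z, s)}.
Filtering on E != E2 leaves {(k, w, a, y, s), (k, y, s, w, a), (z, m, c, t, r), (z, m, c, z, s), (z, m, t, t, r), (z, m, t, z, s), (z, t, r, m, c), (z, t, r, m, t), (z, t, r, z, s), (z, z, s, m, c), (z, z, s, m, t), (z, z, s, t, r)}.
π[G2, G]: project onto (G2, G) → {(a, s), (c, r), (c, s), (r, c), (r, s), (r, t), (s, a), (s, c), (s, r), (s, t), (t, r), (t, s)}

{(a, s), (c, r), (c, s), (r, c), (r, s), (r, t), (s, a), (s, c), (s, r), (s, t), (t, r), (t, s)}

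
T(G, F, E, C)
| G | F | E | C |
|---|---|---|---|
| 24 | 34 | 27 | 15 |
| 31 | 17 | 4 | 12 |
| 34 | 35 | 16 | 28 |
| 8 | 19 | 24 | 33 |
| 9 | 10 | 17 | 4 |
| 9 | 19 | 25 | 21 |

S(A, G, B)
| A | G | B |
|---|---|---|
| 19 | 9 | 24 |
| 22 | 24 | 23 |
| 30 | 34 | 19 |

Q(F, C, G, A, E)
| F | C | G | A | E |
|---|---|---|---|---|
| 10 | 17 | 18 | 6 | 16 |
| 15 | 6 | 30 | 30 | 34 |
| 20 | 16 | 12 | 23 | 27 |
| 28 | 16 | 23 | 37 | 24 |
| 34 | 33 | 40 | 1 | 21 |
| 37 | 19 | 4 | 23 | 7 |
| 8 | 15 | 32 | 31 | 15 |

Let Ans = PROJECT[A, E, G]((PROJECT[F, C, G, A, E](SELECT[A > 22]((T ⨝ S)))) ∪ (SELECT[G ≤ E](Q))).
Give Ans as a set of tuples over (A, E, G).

Joining T and S on G yields {(24, 34, 27, 15, 22, 23), (34, 35, 16, 28, 30, 19), (9, 10, 17, 4, 19, 24), (9, 19, 25, 21, 19, 24)}.
σ[A > 22]: keep tuples satisfying A > 22 → {(34, 35, 16, 28, 30, 19)}
π[F, C, G, A, E]: project onto (F, C, G, A, E) → {(35, 28, 34, 30, 16)}
σ[G ≤ E]: keep tuples satisfying G ≤ E → {(15, 6, 30, 30, 34), (20, 16, 12, 23, 27), (28, 16, 23, 37, 24), (37, 19, 4, 23, 7)}
Union: {(35, 28, 34, 30, 16)} with {(15, 6, 30, 30, 34), (20, 16, 12, 23, 27), (28, 16, 23, 37, 24), (37, 19, 4, 23, 7)} → {(15, 6, 30, 30, 34), (20, 16, 12, 23, 27), (28, 16, 23, 37, 24), (35, 28, 34, 30, 16), (37, 19, 4, 23, 7)}
π[A, E, G]: project onto (A, E, G) → {(23, 27, 12), (23, 7, 4), (30, 16, 34), (30, 34, 30), (37, 24, 23)}

{(23, 27, 12), (23, 7, 4), (30, 16, 34), (30, 34, 30), (37, 24, 23)}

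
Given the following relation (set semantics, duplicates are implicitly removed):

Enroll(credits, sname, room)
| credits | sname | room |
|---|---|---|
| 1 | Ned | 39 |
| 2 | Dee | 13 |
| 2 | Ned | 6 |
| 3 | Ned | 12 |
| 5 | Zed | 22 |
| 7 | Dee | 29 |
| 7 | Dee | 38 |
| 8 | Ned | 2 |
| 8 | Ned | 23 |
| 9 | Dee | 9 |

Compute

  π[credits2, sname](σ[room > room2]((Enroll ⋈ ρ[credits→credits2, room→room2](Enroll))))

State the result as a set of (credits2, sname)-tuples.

ρ[credits→credits2, room→room2]: schema becomes (credits2, sname, room2); tuples unchanged.
Joining Enroll and ρ[credits→credits2, room→room2](Enroll) on sname yields {(1, Ned, 39, 1, 39), (1, Ned, 39, 2, 6), (1, Ned, 39, 3, 12), (1, Ned, 39, 8, 2), (1, Ned, 39, 8, 23), (2, Dee, 13, 2, 13), (2, Dee, 13, 7, 29), (2, Dee, 13, 7, 38), (2, Dee, 13, 9, 9), (2, Ned, 6, 1, 39), (2, Ned, 6, 2, 6), (2, Ned, 6, 3, 12), (2, Ned, 6, 8, 2), (2, Ned, 6, 8, 23), (3, Ned, 12, 1, 39), (3, Ned, 12, 2, 6), (3, Ned, 12, 3, 12), (3, Ned, 12, 8, 2), (3, Ned, 12, 8, 23), (5, Zed, 22, 5, 22), (7, Dee, 29, 2, 13), (7, Dee, 29, 7, 29), (7, Dee, 29, 7, 38), (7, Dee, 29, 9, 9), (7, Dee, 38, 2, 13), (7, Dee, 38, 7, 29), (7, Dee, 38, 7, 38), (7, Dee, 38, 9, 9), (8, Ned, 2, 1, 39), (8, Ned, 2, 2, 6), (8, Ned, 2, 3, 12), (8, Ned, 2, 8, 2), (8, Ned, 2, 8, 23), (8, Ned, 23, 1, 39), (8, Ned, 23, 2, 6), (8, Ned, 23, 3, 12), (8, Ned, 23, 8, 2), (8, Ned, 23, 8, 23), (9, Dee, 9, 2, 13), (9, Dee, 9, 7, 29), (9, Dee, 9, 7, 38), (9, Dee, 9, 9, 9)}.
Filtering on room > room2 leaves {(1, Ned, 39, 2, 6), (1, Ned, 39, 3, 12), (1, Ned, 39, 8, 2), (1, Ned, 39, 8, 23), (2, Dee, 13, 9, 9), (2, Ned, 6, 8, 2), (3, Ned, 12, 2, 6), (3, Ned, 12, 8, 2), (7, Dee, 29, 2, 13), (7, Dee, 29, 9, 9), (7, Dee, 38, 2, 13), (7, Dee, 38, 7, 29), (7, Dee, 38, 9, 9), (8, Ned, 23, 2, 6), (8, Ned, 23, 3, 12), (8, Ned, 23, 8, 2)}.
π_{credits2, sname} gives {(2, Dee), (2, Ned), (3, Ned), (7, Dee), (8, Ned), (9, Dee)} (10 duplicate(s) eliminated).

{(2, Dee), (2, Ned), (3, Ned), (7, Dee), (8, Ned), (9, Dee)}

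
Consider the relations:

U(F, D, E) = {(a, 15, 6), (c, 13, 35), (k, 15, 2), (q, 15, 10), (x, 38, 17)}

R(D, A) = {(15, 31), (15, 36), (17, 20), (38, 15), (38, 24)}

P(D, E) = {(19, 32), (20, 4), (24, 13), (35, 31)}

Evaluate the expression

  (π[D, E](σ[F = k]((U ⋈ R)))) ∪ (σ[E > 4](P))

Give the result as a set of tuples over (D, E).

{(15, 2), (19, 32), (24, 13), (35, 31)}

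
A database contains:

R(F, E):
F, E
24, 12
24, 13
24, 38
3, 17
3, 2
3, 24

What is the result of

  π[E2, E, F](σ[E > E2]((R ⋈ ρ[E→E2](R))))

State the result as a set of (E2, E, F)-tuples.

{(12, 13, 24), (12, 38, 24), (13, 38, 24), (17, 24, 3), (2, 17, 3), (2, 24, 3)}

ρ[E→E2]: schema becomes (F, E2); tuples unchanged.
R ⋈ ρ[E→E2](R) (natural join on F): {(24, 12, 12), (24, 12, 13), (24, 12, 38), (24, 13, 12), (24, 13, 13), (24, 13, 38), (24, 38, 12), (24, 38, 13), (24, 38, 38), (3, 17, 17), (3, 17, 2), (3, 17, 24), (3, 2, 17), (3, 2, 2), (3, 2, 24), (3, 24, 17), (3, 24, 2), (3, 24, 24)}
Apply σ_{E > E2}; surviving tuples: {(24, 13, 12), (24, 38, 12), (24, 38, 13), (3, 17, 2), (3, 24, 17), (3, 24, 2)}
Keep only column(s) E2, E, F: {(12, 13, 24), (12, 38, 24), (13, 38, 24), (17, 24, 3), (2, 17, 3), (2, 24, 3)}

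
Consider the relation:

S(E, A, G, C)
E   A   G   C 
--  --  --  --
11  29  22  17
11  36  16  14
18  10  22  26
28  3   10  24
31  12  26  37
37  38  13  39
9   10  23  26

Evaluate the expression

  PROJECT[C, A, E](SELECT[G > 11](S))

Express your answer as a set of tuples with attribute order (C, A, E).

{(14, 36, 11), (17, 29, 11), (26, 10, 18), (26, 10, 9), (37, 12, 31), (39, 38, 37)}

Apply σ_{G > 11}; surviving tuples: {(11, 29, 22, 17), (11, 36, 16, 14), (18, 10, 22, 26), (31, 12, 26, 37), (37, 38, 13, 39), (9, 10, 23, 26)}
π_{C, A, E} gives {(14, 36, 11), (17, 29, 11), (26, 10, 18), (26, 10, 9), (37, 12, 31), (39, 38, 37)}.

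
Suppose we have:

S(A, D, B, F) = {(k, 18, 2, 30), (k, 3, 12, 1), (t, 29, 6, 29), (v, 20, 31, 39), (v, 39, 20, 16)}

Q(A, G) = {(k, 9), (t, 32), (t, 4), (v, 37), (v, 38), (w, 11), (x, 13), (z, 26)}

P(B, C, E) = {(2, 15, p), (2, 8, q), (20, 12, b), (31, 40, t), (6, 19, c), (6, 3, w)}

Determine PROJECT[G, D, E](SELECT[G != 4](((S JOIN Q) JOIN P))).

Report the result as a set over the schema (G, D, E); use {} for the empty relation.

Natural join on A: {(k, 18, 2, 30, 9), (k, 3, 12, 1, 9), (t, 29, 6, 29, 32), (t, 29, 6, 29, 4), (v, 20, 31, 39, 37), (v, 20, 31, 39, 38), (v, 39, 20, 16, 37), (v, 39, 20, 16, 38)}
Natural join on B: {(k, 18, 2, 30, 9, 15, p), (k, 18, 2, 30, 9, 8, q), (t, 29, 6, 29, 32, 19, c), (t, 29, 6, 29, 32, 3, w), (t, 29, 6, 29, 4, 19, c), (t, 29, 6, 29, 4, 3, w), (v, 20, 31, 39, 37, 40, t), (v, 20, 31, 39, 38, 40, t), (v, 39, 20, 16, 37, 12, b), (v, 39, 20, 16, 38, 12, b)}
σ[G != 4]: keep tuples satisfying G != 4 → {(k, 18, 2, 30, 9, 15, p), (k, 18, 2, 30, 9, 8, q), (t, 29, 6, 29, 32, 19, c), (t, 29, 6, 29, 32, 3, w), (v, 20, 31, 39, 37, 40, t), (v, 20, 31, 39, 38, 40, t), (v, 39, 20, 16, 37, 12, b), (v, 39, 20, 16, 38, 12, b)}
Projecting to G, D, E: {(32, 29, c), (32, 29, w), (37, 20, t), (37, 39, b), (38, 20, t), (38, 39, b), (9, 18, p), (9, 18, q)}

{(32, 29, c), (32, 29, w), (37, 20, t), (37, 39, b), (38, 20, t), (38, 39, b), (9, 18, p), (9, 18, q)}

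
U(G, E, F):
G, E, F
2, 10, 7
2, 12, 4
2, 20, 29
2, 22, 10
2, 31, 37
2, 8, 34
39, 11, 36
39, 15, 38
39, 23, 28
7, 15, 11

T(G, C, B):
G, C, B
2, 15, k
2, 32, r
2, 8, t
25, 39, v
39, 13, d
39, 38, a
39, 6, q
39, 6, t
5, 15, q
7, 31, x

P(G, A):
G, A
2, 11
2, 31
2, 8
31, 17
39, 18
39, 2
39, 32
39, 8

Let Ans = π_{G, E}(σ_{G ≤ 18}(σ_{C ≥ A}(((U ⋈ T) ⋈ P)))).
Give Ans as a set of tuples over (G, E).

{(2, 10), (2, 12), (2, 20), (2, 22), (2, 31), (2, 8)}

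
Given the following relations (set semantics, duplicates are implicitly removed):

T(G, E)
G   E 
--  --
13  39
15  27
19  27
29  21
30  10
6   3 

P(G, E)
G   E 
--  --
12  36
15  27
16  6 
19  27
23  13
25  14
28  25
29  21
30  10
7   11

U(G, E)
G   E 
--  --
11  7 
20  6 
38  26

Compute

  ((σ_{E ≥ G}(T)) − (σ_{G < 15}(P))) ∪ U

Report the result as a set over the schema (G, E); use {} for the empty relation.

{(11, 7), (13, 39), (15, 27), (19, 27), (20, 6), (38, 26)}

Filtering on E ≥ G leaves {(13, 39), (15, 27), (19, 27)}.
Filtering on G < 15 leaves {(12, 36), (7, 11)}.
Taking the difference: {(13, 39), (15, 27), (19, 27)}
Taking the union: {(11, 7), (13, 39), (15, 27), (19, 27), (20, 6), (38, 26)}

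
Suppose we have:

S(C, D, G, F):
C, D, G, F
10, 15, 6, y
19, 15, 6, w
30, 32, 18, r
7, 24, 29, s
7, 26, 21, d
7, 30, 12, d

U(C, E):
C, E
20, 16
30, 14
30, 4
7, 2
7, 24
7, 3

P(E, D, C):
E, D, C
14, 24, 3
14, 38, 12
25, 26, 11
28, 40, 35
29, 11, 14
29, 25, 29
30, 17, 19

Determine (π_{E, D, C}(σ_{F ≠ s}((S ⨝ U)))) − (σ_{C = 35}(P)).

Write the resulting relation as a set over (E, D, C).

{(14, 32, 30), (2, 26, 7), (2, 30, 7), (24, 26, 7), (24, 30, 7), (3, 26, 7), (3, 30, 7), (4, 32, 30)}

S ⋈ U (natural join on C): {(30, 32, 18, r, 14), (30, 32, 18, r, 4), (7, 24, 29, s, 2), (7, 24, 29, s, 24), (7, 24, 29, s, 3), (7, 26, 21, d, 2), (7, 26, 21, d, 24), (7, 26, 21, d, 3), (7, 30, 12, d, 2), (7, 30, 12, d, 24), (7, 30, 12, d, 3)}
Apply σ_{F ≠ s}; surviving tuples: {(30, 32, 18, r, 14), (30, 32, 18, r, 4), (7, 26, 21, d, 2), (7, 26, 21, d, 24), (7, 26, 21, d, 3), (7, 30, 12, d, 2), (7, 30, 12, d, 24), (7, 30, 12, d, 3)}
Projecting to E, D, C: {(14, 32, 30), (2, 26, 7), (2, 30, 7), (24, 26, 7), (24, 30, 7), (3, 26, 7), (3, 30, 7), (4, 32, 30)}
Apply σ_{C = 35}; surviving tuples: {(28, 40, 35)}
Difference: {(14, 32, 30), (2, 26, 7), (2, 30, 7), (24, 26, 7), (24, 30, 7), (3, 26, 7), (3, 30, 7), (4, 32, 30)} with {(28, 40, 35)} → {(14, 32, 30), (2, 26, 7), (2, 30, 7), (24, 26, 7), (24, 30, 7), (3, 26, 7), (3, 30, 7), (4, 32, 30)}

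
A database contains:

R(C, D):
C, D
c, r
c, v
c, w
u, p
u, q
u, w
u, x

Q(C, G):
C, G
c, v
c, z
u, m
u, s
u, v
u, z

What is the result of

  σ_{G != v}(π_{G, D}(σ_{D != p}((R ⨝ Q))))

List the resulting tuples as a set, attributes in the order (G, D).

{(m, q), (m, w), (m, x), (s, q), (s, w), (s, x), (z, q), (z, r), (z, v), (z, w), (z, x)}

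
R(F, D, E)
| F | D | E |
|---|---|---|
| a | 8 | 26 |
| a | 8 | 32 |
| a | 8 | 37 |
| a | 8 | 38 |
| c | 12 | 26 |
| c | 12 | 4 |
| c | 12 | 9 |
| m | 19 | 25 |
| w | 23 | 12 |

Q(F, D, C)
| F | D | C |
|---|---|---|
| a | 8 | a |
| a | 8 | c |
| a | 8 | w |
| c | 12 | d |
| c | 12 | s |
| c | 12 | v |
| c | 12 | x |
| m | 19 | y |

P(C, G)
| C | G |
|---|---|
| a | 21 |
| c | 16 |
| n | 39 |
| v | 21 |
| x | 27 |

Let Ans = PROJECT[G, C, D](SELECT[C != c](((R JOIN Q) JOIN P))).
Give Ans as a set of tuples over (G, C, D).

{(21, a, 8), (21, v, 12), (27, x, 12)}

Natural join on F, D: {(a, 8, 26, a), (a, 8, 26, c), (a, 8, 26, w), (a, 8, 32, a), (a, 8, 32, c), (a, 8, 32, w), (a, 8, 37, a), (a, 8, 37, c), (a, 8, 37, w), (a, 8, 38, a), (a, 8, 38, c), (a, 8, 38, w), (c, 12, 26, d), (c, 12, 26, s), (c, 12, 26, v), (c, 12, 26, x), (c, 12, 4, d), (c, 12, 4, s), (c, 12, 4, v), (c, 12, 4, x), (c, 12, 9, d), (c, 12, 9, s), (c, 12, 9, v), (c, 12, 9, x), (m, 19, 25, y)}
Natural join on C: {(a, 8, 26, a, 21), (a, 8, 26, c, 16), (a, 8, 32, a, 21), (a, 8, 32, c, 16), (a, 8, 37, a, 21), (a, 8, 37, c, 16), (a, 8, 38, a, 21), (a, 8, 38, c, 16), (c, 12, 26, v, 21), (c, 12, 26, x, 27), (c, 12, 4, v, 21), (c, 12, 4, x, 27), (c, 12, 9, v, 21), (c, 12, 9, x, 27)}
σ[C != c]: keep tuples satisfying C != c → {(a, 8, 26, a, 21), (a, 8, 32, a, 21), (a, 8, 37, a, 21), (a, 8, 38, a, 21), (c, 12, 26, v, 21), (c, 12, 26, x, 27), (c, 12, 4, v, 21), (c, 12, 4, x, 27), (c, 12, 9, v, 21), (c, 12, 9, x, 27)}
Projecting to G, C, D (7 duplicate(s) eliminated): {(21, a, 8), (21, v, 12), (27, x, 12)}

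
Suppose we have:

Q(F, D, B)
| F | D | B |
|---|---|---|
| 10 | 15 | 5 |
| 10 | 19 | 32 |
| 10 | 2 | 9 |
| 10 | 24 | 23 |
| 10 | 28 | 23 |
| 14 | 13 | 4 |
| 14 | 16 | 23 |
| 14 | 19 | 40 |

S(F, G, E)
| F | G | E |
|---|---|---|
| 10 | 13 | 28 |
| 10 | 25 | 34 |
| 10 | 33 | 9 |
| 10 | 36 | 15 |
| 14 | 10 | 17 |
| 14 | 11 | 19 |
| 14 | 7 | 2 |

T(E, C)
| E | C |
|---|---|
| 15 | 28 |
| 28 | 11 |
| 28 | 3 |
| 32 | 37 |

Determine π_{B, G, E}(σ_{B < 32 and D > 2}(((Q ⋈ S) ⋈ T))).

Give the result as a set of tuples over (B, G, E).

{(23, 13, 28), (23, 36, 15), (5, 13, 28), (5, 36, 15)}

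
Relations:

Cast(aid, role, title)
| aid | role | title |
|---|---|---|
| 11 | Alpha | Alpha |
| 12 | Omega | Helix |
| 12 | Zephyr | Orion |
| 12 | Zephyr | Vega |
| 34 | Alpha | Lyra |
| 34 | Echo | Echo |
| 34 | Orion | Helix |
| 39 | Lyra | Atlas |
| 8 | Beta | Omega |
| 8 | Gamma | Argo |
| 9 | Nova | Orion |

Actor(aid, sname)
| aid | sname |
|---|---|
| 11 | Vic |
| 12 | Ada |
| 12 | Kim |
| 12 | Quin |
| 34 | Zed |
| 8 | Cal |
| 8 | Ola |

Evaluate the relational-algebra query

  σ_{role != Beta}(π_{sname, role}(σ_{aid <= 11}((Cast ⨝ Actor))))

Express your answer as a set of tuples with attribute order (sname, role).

{(Cal, Gamma), (Ola, Gamma), (Vic, Alpha)}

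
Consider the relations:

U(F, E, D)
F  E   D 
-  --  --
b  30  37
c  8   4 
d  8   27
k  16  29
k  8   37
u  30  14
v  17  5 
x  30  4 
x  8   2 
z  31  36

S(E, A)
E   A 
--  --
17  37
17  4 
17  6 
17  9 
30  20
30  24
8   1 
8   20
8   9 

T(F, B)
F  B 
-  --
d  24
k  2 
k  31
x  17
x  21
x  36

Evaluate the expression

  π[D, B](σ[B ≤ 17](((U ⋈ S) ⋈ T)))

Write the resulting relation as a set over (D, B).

Natural join on E: {(b, 30, 37, 20), (b, 30, 37, 24), (c, 8, 4, 1), (c, 8, 4, 20), (c, 8, 4, 9), (d, 8, 27, 1), (d, 8, 27, 20), (d, 8, 27, 9), (k, 8, 37, 1), (k, 8, 37, 20), (k, 8, 37, 9), (u, 30, 14, 20), (u, 30, 14, 24), (v, 17, 5, 37), (v, 17, 5, 4), (v, 17, 5, 6), (v, 17, 5, 9), (x, 30, 4, 20), (x, 30, 4, 24), (x, 8, 2, 1), (x, 8, 2, 20), (x, 8, 2, 9)}
Natural join on F: {(d, 8, 27, 1, 24), (d, 8, 27, 20, 24), (d, 8, 27, 9, 24), (k, 8, 37, 1, 2), (k, 8, 37, 1, 31), (k, 8, 37, 20, 2), (k, 8, 37, 20, 31), (k, 8, 37, 9, 2), (k, 8, 37, 9, 31), (x, 30, 4, 20, 17), (x, 30, 4, 20, 21), (x, 30, 4, 20, 36), (x, 30, 4, 24, 17), (x, 30, 4, 24, 21), (x, 30, 4, 24, 36), (x, 8, 2, 1, 17), (x, 8, 2, 1, 21), (x, 8, 2, 1, 36), (x, 8, 2, 20, 17), (x, 8, 2, 20, 21), (x, 8, 2, 20, 36), (x, 8, 2, 9, 17), (x, 8, 2, 9, 21), (x, 8, 2, 9, 36)}
Filtering on B ≤ 17 leaves {(k, 8, 37, 1, 2), (k, 8, 37, 20, 2), (k, 8, 37, 9, 2), (x, 30, 4, 20, 17), (x, 30, 4, 24, 17), (x, 8, 2, 1, 17), (x, 8, 2, 20, 17), (x, 8, 2, 9, 17)}.
Projecting to D, B (5 duplicate(s) eliminated): {(2, 17), (37, 2), (4, 17)}

{(2, 17), (37, 2), (4, 17)}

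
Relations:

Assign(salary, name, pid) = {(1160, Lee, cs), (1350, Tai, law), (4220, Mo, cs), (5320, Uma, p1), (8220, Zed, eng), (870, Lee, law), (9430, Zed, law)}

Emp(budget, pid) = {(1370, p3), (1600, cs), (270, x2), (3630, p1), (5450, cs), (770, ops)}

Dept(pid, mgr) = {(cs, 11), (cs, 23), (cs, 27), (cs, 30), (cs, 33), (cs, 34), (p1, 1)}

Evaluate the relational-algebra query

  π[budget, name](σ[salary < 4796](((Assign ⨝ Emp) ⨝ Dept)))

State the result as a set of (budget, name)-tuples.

Natural join on pid: {(1160, Lee, cs, 1600), (1160, Lee, cs, 5450), (4220, Mo, cs, 1600), (4220, Mo, cs, 5450), (5320, Uma, p1, 3630)}
Natural join on pid: {(1160, Lee, cs, 1600, 11), (1160, Lee, cs, 1600, 23), (1160, Lee, cs, 1600, 27), (1160, Lee, cs, 1600, 30), (1160, Lee, cs, 1600, 33), (1160, Lee, cs, 1600, 34), (1160, Lee, cs, 5450, 11), (1160, Lee, cs, 5450, 23), (1160, Lee, cs, 5450, 27), (1160, Lee, cs, 5450, 30), (1160, Lee, cs, 5450, 33), (1160, Lee, cs, 5450, 34), (4220, Mo, cs, 1600, 11), (4220, Mo, cs, 1600, 23), (4220, Mo, cs, 1600, 27), (4220, Mo, cs, 1600, 30), (4220, Mo, cs, 1600, 33), (4220, Mo, cs, 1600, 34), (4220, Mo, cs, 5450, 11), (4220, Mo, cs, 5450, 23), (4220, Mo, cs, 5450, 27), (4220, Mo, cs, 5450, 30), (4220, Mo, cs, 5450, 33), (4220, Mo, cs, 5450, 34), (5320, Uma, p1, 3630, 1)}
Filtering on salary < 4796 leaves {(1160, Lee, cs, 1600, 11), (1160, Lee, cs, 1600, 23), (1160, Lee, cs, 1600, 27), (1160, Lee, cs, 1600, 30), (1160, Lee, cs, 1600, 33), (1160, Lee, cs, 1600, 34), (1160, Lee, cs, 5450, 11), (1160, Lee, cs, 5450, 23), (1160, Lee, cs, 5450, 27), (1160, Lee, cs, 5450, 30), (1160, Lee, cs, 5450, 33), (1160, Lee, cs, 5450, 34), (4220, Mo, cs, 1600, 11), (4220, Mo, cs, 1600, 23), (4220, Mo, cs, 1600, 27), (4220, Mo, cs, 1600, 30), (4220, Mo, cs, 1600, 33), (4220, Mo, cs, 1600, 34), (4220, Mo, cs, 5450, 11), (4220, Mo, cs, 5450, 23), (4220, Mo, cs, 5450, 27), (4220, Mo, cs, 5450, 30), (4220, Mo, cs, 5450, 33), (4220, Mo, cs, 5450, 34)}.
Projecting to budget, name (20 duplicate(s) eliminated): {(1600, Lee), (1600, Mo), (5450, Lee), (5450, Mo)}

{(1600, Lee), (1600, Mo), (5450, Lee), (5450, Mo)}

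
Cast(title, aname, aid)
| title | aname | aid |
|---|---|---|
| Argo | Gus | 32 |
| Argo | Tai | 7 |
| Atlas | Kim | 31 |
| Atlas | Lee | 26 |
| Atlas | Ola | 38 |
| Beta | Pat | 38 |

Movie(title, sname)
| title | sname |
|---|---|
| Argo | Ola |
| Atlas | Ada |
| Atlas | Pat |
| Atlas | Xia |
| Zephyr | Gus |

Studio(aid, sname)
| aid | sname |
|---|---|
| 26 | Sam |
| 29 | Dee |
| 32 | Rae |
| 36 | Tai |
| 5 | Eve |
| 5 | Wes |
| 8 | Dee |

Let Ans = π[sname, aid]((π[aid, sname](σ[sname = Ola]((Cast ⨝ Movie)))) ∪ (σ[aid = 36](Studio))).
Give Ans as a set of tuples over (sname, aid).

{(Ola, 32), (Ola, 7), (Tai, 36)}

Cast ⋈ Movie (natural join on title): {(Argo, Gus, 32, Ola), (Argo, Tai, 7, Ola), (Atlas, Kim, 31, Ada), (Atlas, Kim, 31, Pat), (Atlas, Kim, 31, Xia), (Atlas, Lee, 26, Ada), (Atlas, Lee, 26, Pat), (Atlas, Lee, 26, Xia), (Atlas, Ola, 38, Ada), (Atlas, Ola, 38, Pat), (Atlas, Ola, 38, Xia)}
Filtering on sname = Ola leaves {(Argo, Gus, 32, Ola), (Argo, Tai, 7, Ola)}.
Keep only column(s) aid, sname: {(32, Ola), (7, Ola)}
Filtering on aid = 36 leaves {(36, Tai)}.
Union: {(32, Ola), (7, Ola)} with {(36, Tai)} → {(32, Ola), (36, Tai), (7, Ola)}
Keep only column(s) sname, aid: {(Ola, 32), (Ola, 7), (Tai, 36)}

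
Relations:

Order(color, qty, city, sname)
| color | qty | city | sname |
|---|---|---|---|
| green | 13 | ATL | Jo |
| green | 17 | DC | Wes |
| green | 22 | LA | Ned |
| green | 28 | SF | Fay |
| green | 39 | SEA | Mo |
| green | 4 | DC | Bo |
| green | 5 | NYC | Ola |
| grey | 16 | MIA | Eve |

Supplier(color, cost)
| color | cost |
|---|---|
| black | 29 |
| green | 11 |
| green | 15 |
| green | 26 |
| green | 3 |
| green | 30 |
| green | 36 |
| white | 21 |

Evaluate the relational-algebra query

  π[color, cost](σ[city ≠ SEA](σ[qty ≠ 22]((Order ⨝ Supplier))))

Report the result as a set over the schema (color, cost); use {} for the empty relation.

{(green, 11), (green, 15), (green, 26), (green, 3), (green, 30), (green, 36)}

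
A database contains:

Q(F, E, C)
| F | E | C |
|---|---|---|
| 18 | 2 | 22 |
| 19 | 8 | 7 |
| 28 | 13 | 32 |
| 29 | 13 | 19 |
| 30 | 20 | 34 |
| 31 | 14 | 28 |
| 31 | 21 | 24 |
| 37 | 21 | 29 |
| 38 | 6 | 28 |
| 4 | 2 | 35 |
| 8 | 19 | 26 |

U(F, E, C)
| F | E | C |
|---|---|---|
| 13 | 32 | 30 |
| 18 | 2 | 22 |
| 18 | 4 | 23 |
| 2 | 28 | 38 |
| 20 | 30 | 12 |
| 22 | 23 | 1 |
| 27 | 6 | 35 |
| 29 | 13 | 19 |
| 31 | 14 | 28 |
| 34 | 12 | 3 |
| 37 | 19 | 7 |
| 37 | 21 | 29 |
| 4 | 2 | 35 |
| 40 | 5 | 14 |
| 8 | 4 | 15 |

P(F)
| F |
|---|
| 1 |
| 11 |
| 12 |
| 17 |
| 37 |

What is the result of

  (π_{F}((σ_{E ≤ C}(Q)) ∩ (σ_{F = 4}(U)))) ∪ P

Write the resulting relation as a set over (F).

σ[E ≤ C]: keep tuples satisfying E ≤ C → {(18, 2, 22), (28, 13, 32), (29, 13, 19), (30, 20, 34), (31, 14, 28), (31, 21, 24), (37, 21, 29), (38, 6, 28), (4, 2, 35), (8, 19, 26)}
σ[F = 4]: keep tuples satisfying F = 4 → {(4, 2, 35)}
Intersection: {(18, 2, 22), (28, 13, 32), (29, 13, 19), (30, 20, 34), (31, 14, 28), (31, 21, 24), (37, 21, 29), (38, 6, 28), (4, 2, 35), (8, 19, 26)} with {(4, 2, 35)} → {(4, 2, 35)}
π[F]: project onto (F) → {4}
Union: {4} with {1, 11, 12, 17, 37} → {1, 11, 12, 17, 37, 4}

{1, 11, 12, 17, 37, 4}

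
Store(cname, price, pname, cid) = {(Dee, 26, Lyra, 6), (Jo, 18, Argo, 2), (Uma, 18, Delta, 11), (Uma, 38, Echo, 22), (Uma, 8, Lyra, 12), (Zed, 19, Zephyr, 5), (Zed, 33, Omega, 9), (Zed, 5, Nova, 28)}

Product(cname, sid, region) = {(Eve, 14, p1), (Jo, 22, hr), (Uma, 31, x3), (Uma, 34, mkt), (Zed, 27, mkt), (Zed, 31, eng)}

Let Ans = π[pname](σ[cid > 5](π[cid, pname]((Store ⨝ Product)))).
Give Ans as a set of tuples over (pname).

{Delta, Echo, Lyra, Nova, Omega}

Joining Store and Product on cname yields {(Jo, 18, Argo, 2, 22, hr), (Uma, 18, Delta, 11, 31, x3), (Uma, 18, Delta, 11, 34, mkt), (Uma, 38, Echo, 22, 31, x3), (Uma, 38, Echo, 22, 34, mkt), (Uma, 8, Lyra, 12, 31, x3), (Uma, 8, Lyra, 12, 34, mkt), (Zed, 19, Zephyr, 5, 27, mkt), (Zed, 19, Zephyr, 5, 31, eng), (Zed, 33, Omega, 9, 27, mkt), (Zed, 33, Omega, 9, 31, eng), (Zed, 5, Nova, 28, 27, mkt), (Zed, 5, Nova, 28, 31, eng)}.
Keep only column(s) cid, pname (6 duplicate(s) eliminated): {(11, Delta), (12, Lyra), (2, Argo), (22, Echo), (28, Nova), (5, Zephyr), (9, Omega)}
Selection cid > 5: {(11, Delta), (12, Lyra), (22, Echo), (28, Nova), (9, Omega)}
Keep only column(s) pname: {Delta, Echo, Lyra, Nova, Omega}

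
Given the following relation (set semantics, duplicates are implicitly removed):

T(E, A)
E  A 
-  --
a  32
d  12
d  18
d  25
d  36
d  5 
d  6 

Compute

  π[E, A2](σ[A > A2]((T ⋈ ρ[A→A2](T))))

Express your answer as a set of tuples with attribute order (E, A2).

ρ[A→A2]: schema becomes (E, A2); tuples unchanged.
T ⋈ ρ[A→A2](T) (natural join on E): {(a, 32, 32), (d, 12, 12), (d, 12, 18), (d, 12, 25), (d, 12, 36), (d, 12, 5), (d, 12, 6), (d, 18, 12), (d, 18, 18), (d, 18, 25), (d, 18, 36), (d, 18, 5), (d, 18, 6), (d, 25, 12), (d, 25, 18), (d, 25, 25), (d, 25, 36), (d, 25, 5), (d, 25, 6), (d, 36, 12), (d, 36, 18), (d, 36, 25), (d, 36, 36), (d, 36, 5), (d, 36, 6), (d, 5, 12), (d, 5, 18), (d, 5, 25), (d, 5, 36), (d, 5, 5), (d, 5, 6), (d, 6, 12), (d, 6, 18), (d, 6, 25), (d, 6, 36), (d, 6, 5), (d, 6, 6)}
Selection A > A2: {(d, 12, 5), (d, 12, 6), (d, 18, 12), (d, 18, 5), (d, 18, 6), (d, 25, 12), (d, 25, 18), (d, 25, 5), (d, 25, 6), (d, 36, 12), (d, 36, 18), (d, 36, 25), (d, 36, 5), (d, 36, 6), (d, 6, 5)}
Keep only column(s) E, A2 (10 duplicate(s) eliminated): {(d, 12), (d, 18), (d, 25), (d, 5), (d, 6)}

{(d, 12), (d, 18), (d, 25), (d, 5), (d, 6)}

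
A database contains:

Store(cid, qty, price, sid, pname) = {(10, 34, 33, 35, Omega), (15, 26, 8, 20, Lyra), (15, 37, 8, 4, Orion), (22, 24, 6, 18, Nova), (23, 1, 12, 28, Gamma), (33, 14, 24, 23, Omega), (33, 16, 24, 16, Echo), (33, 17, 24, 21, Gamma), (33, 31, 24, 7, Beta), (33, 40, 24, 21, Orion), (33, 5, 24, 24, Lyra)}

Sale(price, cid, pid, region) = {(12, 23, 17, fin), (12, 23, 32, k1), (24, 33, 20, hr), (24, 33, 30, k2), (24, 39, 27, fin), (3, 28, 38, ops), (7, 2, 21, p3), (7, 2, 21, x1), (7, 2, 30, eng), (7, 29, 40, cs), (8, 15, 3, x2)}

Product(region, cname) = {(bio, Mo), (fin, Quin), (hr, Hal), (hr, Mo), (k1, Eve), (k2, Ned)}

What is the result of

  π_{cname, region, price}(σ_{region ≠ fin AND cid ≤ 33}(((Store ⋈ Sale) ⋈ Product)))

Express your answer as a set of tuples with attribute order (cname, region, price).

{(Eve, k1, 12), (Hal, hr, 24), (Mo, hr, 24), (Ned, k2, 24)}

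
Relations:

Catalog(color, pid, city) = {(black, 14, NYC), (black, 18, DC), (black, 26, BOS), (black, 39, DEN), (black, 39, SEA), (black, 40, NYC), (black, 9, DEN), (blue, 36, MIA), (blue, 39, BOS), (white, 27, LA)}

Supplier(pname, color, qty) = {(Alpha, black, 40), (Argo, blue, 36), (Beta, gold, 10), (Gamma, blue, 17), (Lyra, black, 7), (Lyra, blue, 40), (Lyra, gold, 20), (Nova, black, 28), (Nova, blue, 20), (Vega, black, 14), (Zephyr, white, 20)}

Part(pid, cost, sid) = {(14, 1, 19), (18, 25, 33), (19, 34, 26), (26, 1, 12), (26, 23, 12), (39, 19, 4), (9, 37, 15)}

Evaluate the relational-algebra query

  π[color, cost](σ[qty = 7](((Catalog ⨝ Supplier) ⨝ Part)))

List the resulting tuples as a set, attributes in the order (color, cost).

Natural join on color: {(black, 14, NYC, Alpha, 40), (black, 14, NYC, Lyra, 7), (black, 14, NYC, Nova, 28), (black, 14, NYC, Vega, 14), (black, 18, DC, Alpha, 40), (black, 18, DC, Lyra, 7), (black, 18, DC, Nova, 28), (black, 18, DC, Vega, 14), (black, 26, BOS, Alpha, 40), (black, 26, BOS, Lyra, 7), (black, 26, BOS, Nova, 28), (black, 26, BOS, Vega, 14), (black, 39, DEN, Alpha, 40), (black, 39, DEN, Lyra, 7), (black, 39, DEN, Nova, 28), (black, 39, DEN, Vega, 14), (black, 39, SEA, Alpha, 40), (black, 39, SEA, Lyra, 7), (black, 39, SEA, Nova, 28), (black, 39, SEA, Vega, 14), (black, 40, NYC, Alpha, 40), (black, 40, NYC, Lyra, 7), (black, 40, NYC, Nova, 28), (black, 40, NYC, Vega, 14), (black, 9, DEN, Alpha, 40), (black, 9, DEN, Lyra, 7), (black, 9, DEN, Nova, 28), (black, 9, DEN, Vega, 14), (blue, 36, MIA, Argo, 36), (blue, 36, MIA, Gamma, 17), (blue, 36, MIA, Lyra, 40), (blue, 36, MIA, Nova, 20), (blue, 39, BOS, Argo, 36), (blue, 39, BOS, Gamma, 17), (blue, 39, BOS, Lyra, 40), (blue, 39, BOS, Nova, 20), (white, 27, LA, Zephyr, 20)}
Natural join on pid: {(black, 14, NYC, Alpha, 40, 1, 19), (black, 14, NYC, Lyra, 7, 1, 19), (black, 14, NYC, Nova, 28, 1, 19), (black, 14, NYC, Vega, 14, 1, 19), (black, 18, DC, Alpha, 40, 25, 33), (black, 18, DC, Lyra, 7, 25, 33), (black, 18, DC, Nova, 28, 25, 33), (black, 18, DC, Vega, 14, 25, 33), (black, 26, BOS, Alpha, 40, 1, 12), (black, 26, BOS, Alpha, 40, 23, 12), (black, 26, BOS, Lyra, 7, 1, 12), (black, 26, BOS, Lyra, 7, 23, 12), (black, 26, BOS, Nova, 28, 1, 12), (black, 26, BOS, Nova, 28, 23, 12), (black, 26, BOS, Vega, 14, 1, 12), (black, 26, BOS, Vega, 14, 23, 12), (black, 39, DEN, Alpha, 40, 19, 4), (black, 39, DEN, Lyra, 7, 19, 4), (black, 39, DEN, Nova, 28, 19, 4), (black, 39, DEN, Vega, 14, 19, 4), (black, 39, SEA, Alpha, 40, 19, 4), (black, 39, SEA, Lyra, 7, 19, 4), (black, 39, SEA, Nova, 28, 19, 4), (black, 39, SEA, Vega, 14, 19, 4), (black, 9, DEN, Alpha, 40, 37, 15), (black, 9, DEN, Lyra, 7, 37, 15), (black, 9, DEN, Nova, 28, 37, 15), (black, 9, DEN, Vega, 14, 37, 15), (blue, 39, BOS, Argo, 36, 19, 4), (blue, 39, BOS, Gamma, 17, 19, 4), (blue, 39, BOS, Lyra, 40, 19, 4), (blue, 39, BOS, Nova, 20, 19, 4)}
Filtering on qty = 7 leaves {(black, 14, NYC, Lyra, 7, 1, 19), (black, 18, DC, Lyra, 7, 25, 33), (black, 26, BOS, Lyra, 7, 1, 12), (black, 26, BOS, Lyra, 7, 23, 12), (black, 39, DEN, Lyra, 7, 19, 4), (black, 39, SEA, Lyra, 7, 19, 4), (black, 9, DEN, Lyra, 7, 37, 15)}.
π_{color, cost} gives {(black, 1), (black, 19), (black, 23), (black, 25), (black, 37)} (2 duplicate(s) eliminated).

{(black, 1), (black, 19), (black, 23), (black, 25), (black, 37)}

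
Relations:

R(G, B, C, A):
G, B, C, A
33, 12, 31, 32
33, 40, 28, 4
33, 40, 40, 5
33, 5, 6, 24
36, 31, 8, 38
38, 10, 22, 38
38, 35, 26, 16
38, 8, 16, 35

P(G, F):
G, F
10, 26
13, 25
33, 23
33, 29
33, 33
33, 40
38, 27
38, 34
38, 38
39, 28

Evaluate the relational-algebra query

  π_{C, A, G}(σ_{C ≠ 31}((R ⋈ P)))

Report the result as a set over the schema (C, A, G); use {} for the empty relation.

R ⋈ P (natural join on G): {(33, 12, 31, 32, 23), (33, 12, 31, 32, 29), (33, 12, 31, 32, 33), (33, 12, 31, 32, 40), (33, 40, 28, 4, 23), (33, 40, 28, 4, 29), (33, 40, 28, 4, 33), (33, 40, 28, 4, 40), (33, 40, 40, 5, 23), (33, 40, 40, 5, 29), (33, 40, 40, 5, 33), (33, 40, 40, 5, 40), (33, 5, 6, 24, 23), (33, 5, 6, 24, 29), (33, 5, 6, 24, 33), (33, 5, 6, 24, 40), (38, 10, 22, 38, 27), (38, 10, 22, 38, 34), (38, 10, 22, 38, 38), (38, 35, 26, 16, 27), (38, 35, 26, 16, 34), (38, 35, 26, 16, 38), (38, 8, 16, 35, 27), (38, 8, 16, 35, 34), (38, 8, 16, 35, 38)}
Selection C ≠ 31: {(33, 40, 28, 4, 23), (33, 40, 28, 4, 29), (33, 40, 28, 4, 33), (33, 40, 28, 4, 40), (33, 40, 40, 5, 23), (33, 40, 40, 5, 29), (33, 40, 40, 5, 33), (33, 40, 40, 5, 40), (33, 5, 6, 24, 23), (33, 5, 6, 24, 29), (33, 5, 6, 24, 33), (33, 5, 6, 24, 40), (38, 10, 22, 38, 27), (38, 10, 22, 38, 34), (38, 10, 22, 38, 38), (38, 35, 26, 16, 27), (38, 35, 26, 16, 34), (38, 35, 26, 16, 38), (38, 8, 16, 35, 27), (38, 8, 16, 35, 34), (38, 8, 16, 35, 38)}
π_{C, A, G} gives {(16, 35, 38), (22, 38, 38), (26, 16, 38), (28, 4, 33), (40, 5, 33), (6, 24, 33)} (15 duplicate(s) eliminated).

{(16, 35, 38), (22, 38, 38), (26, 16, 38), (28, 4, 33), (40, 5, 33), (6, 24, 33)}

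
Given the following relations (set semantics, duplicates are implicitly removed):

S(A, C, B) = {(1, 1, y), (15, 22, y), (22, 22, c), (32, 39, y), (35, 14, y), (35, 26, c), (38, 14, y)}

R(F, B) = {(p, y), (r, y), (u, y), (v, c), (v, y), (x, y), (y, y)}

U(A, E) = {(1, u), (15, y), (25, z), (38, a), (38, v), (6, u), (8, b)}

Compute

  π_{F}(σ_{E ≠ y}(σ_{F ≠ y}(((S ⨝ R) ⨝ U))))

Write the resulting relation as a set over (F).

{p, r, u, v, x}

S ⋈ R (natural join on B): {(1, 1, y, p), (1, 1, y, r), (1, 1, y, u), (1, 1, y, v), (1, 1, y, x), (1, 1, y, y), (15, 22, y, p), (15, 22, y, r), (15, 22, y, u), (15, 22, y, v), (15, 22, y, x), (15, 22, y, y), (22, 22, c, v), (32, 39, y, p), (32, 39, y, r), (32, 39, y, u), (32, 39, y, v), (32, 39, y, x), (32, 39, y, y), (35, 14, y, p), (35, 14, y, r), (35, 14, y, u), (35, 14, y, v), (35, 14, y, x), (35, 14, y, y), (35, 26, c, v), (38, 14, y, p), (38, 14, y, r), (38, 14, y, u), (38, 14, y, v), (38, 14, y, x), (38, 14, y, y)}
(S ⨝ R) ⋈ U (natural join on A): {(1, 1, y, p, u), (1, 1, y, r, u), (1, 1, y, u, u), (1, 1, y, v, u), (1, 1, y, x, u), (1, 1, y, y, u), (15, 22, y, p, y), (15, 22, y, r, y), (15, 22, y, u, y), (15, 22, y, v, y), (15, 22, y, x, y), (15, 22, y, y, y), (38, 14, y, p, a), (38, 14, y, p, v), (38, 14, y, r, a), (38, 14, y, r, v), (38, 14, y, u, a), (38, 14, y, u, v), (38, 14, y, v, a), (38, 14, y, v, v), (38, 14, y, x, a), (38, 14, y, x, v), (38, 14, y, y, a), (38, 14, y, y, v)}
Apply σ_{F ≠ y}; surviving tuples: {(1, 1, y, p, u), (1, 1, y, r, u), (1, 1, y, u, u), (1, 1, y, v, u), (1, 1, y, x, u), (15, 22, y, p, y), (15, 22, y, r, y), (15, 22, y, u, y), (15, 22, y, v, y), (15, 22, y, x, y), (38, 14, y, p, a), (38, 14, y, p, v), (38, 14, y, r, a), (38, 14, y, r, v), (38, 14, y, u, a), (38, 14, y, u, v), (38, 14, y, v, a), (38, 14, y, v, v), (38, 14, y, x, a), (38, 14, y, x, v)}
Apply σ_{E ≠ y}; surviving tuples: {(1, 1, y, p, u), (1, 1, y, r, u), (1, 1, y, u, u), (1, 1, y, v, u), (1, 1, y, x, u), (38, 14, y, p, a), (38, 14, y, p, v), (38, 14, y, r, a), (38, 14, y, r, v), (38, 14, y, u, a), (38, 14, y, u, v), (38, 14, y, v, a), (38, 14, y, v, v), (38, 14, y, x, a), (38, 14, y, x, v)}
π[F]: project onto (F) (10 duplicate(s) eliminated) → {p, r, u, v, x}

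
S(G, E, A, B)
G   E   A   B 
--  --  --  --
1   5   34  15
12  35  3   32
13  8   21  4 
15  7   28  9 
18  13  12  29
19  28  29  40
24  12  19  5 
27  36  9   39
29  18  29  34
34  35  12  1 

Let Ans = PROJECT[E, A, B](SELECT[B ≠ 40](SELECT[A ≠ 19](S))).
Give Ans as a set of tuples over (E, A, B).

σ[A ≠ 19]: keep tuples satisfying A ≠ 19 → {(1, 5, 34, 15), (12, 35, 3, 32), (13, 8, 21, 4), (15, 7, 28, 9), (18, 13, 12, 29), (19, 28, 29, 40), (27, 36, 9, 39), (29, 18, 29, 34), (34, 35, 12, 1)}
σ[B ≠ 40]: keep tuples satisfying B ≠ 40 → {(1, 5, 34, 15), (12, 35, 3, 32), (13, 8, 21, 4), (15, 7, 28, 9), (18, 13, 12, 29), (27, 36, 9, 39), (29, 18, 29, 34), (34, 35, 12, 1)}
Projecting to E, A, B: {(13, 12, 29), (18, 29, 34), (35, 12, 1), (35, 3, 32), (36, 9, 39), (5, 34, 15), (7, 28, 9), (8, 21, 4)}

{(13, 12, 29), (18, 29, 34), (35, 12, 1), (35, 3, 32), (36, 9, 39), (5, 34, 15), (7, 28, 9), (8, 21, 4)}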